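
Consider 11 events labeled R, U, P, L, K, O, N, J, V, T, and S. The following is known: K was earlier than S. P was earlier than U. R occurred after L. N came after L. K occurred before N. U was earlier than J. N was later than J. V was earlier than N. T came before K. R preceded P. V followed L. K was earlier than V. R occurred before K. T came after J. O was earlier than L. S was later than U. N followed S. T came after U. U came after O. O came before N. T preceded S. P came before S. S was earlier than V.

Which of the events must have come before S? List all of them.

J, K, L, O, P, R, T, U

Directly stated before S: K, P, T, and U.
J reaches S via J → T → S.
L reaches S via L → R → P → S.
O reaches S via O → U → S.
Likewise R reaches S by chaining the stated constraints.
No chain forces N (or any of the others) ahead of S.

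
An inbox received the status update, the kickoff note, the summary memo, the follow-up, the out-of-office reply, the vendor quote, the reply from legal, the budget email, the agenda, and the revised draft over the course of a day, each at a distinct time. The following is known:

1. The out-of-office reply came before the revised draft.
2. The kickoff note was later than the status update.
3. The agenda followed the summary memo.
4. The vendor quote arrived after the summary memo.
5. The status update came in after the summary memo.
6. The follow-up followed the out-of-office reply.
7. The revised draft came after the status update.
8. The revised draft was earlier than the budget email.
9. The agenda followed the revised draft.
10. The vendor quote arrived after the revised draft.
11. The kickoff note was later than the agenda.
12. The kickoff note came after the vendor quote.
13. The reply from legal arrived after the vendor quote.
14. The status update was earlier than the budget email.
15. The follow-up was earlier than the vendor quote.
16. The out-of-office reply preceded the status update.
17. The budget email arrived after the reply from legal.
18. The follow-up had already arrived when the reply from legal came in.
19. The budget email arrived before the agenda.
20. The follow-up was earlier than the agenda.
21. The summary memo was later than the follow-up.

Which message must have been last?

the kickoff note

Every other message has a chain of constraints placing it before the kickoff note, so the kickoff note is last.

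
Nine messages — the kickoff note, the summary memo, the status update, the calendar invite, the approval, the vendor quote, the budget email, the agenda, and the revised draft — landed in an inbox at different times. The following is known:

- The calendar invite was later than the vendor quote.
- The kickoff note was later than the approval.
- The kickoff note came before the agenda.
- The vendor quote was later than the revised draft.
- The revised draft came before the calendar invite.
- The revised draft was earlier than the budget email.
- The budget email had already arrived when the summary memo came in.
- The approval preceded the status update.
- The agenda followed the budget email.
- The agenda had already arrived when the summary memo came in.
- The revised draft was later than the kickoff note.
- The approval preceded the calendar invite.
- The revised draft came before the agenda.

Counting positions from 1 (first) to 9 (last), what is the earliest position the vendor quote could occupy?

The approval, the kickoff note, and the revised draft must all come before the vendor quote — 3 forced predecessors.
Nothing else is forced ahead of the vendor quote, so its earliest slot is position 3 + 1 = 4.

4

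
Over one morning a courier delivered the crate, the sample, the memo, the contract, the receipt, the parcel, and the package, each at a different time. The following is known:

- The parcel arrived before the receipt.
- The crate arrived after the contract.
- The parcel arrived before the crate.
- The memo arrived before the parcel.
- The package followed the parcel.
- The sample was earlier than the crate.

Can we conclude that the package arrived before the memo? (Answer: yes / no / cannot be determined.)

Tracing the constraints gives the memo → the parcel → the package, so the memo must come before the package.
That means the package cannot be before the memo.

no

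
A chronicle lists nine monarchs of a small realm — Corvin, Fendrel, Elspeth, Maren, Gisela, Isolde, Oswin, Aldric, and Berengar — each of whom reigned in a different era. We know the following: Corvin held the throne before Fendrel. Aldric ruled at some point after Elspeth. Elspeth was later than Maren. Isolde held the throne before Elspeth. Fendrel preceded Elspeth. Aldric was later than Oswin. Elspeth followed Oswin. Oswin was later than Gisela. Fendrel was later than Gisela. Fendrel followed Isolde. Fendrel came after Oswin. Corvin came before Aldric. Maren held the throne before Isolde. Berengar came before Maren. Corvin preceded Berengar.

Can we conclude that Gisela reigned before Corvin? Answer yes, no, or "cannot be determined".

No chain of stated constraints runs from Gisela to Corvin, and none runs from Corvin to Gisela either.
So the relative order of Gisela and Corvin is not fixed by the given facts.

cannot be determined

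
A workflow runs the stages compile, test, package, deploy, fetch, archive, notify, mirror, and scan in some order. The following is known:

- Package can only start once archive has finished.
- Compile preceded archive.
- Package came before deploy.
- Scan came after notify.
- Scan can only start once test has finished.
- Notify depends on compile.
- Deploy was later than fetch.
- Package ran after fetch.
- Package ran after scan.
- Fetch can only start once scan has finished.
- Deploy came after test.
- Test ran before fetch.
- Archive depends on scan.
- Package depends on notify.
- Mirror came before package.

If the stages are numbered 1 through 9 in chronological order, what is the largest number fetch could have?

7

Fetch must come before deploy and package — 2 stages forced after it.
Everything else can be placed before fetch in some valid order, so fetch can sit as late as position 9 − 2 = 7.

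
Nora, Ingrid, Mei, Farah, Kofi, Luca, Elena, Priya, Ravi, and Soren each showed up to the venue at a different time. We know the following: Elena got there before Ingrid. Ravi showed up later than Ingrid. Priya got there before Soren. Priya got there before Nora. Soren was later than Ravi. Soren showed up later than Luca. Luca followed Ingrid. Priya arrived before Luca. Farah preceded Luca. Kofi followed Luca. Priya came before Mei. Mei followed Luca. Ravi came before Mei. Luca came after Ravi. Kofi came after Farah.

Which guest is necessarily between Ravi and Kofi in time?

Tracing the constraints gives Ravi → Luca → Kofi, so Luca sits after Ravi and before Kofi.
No other guest is forced both after Ravi and before Kofi.

Luca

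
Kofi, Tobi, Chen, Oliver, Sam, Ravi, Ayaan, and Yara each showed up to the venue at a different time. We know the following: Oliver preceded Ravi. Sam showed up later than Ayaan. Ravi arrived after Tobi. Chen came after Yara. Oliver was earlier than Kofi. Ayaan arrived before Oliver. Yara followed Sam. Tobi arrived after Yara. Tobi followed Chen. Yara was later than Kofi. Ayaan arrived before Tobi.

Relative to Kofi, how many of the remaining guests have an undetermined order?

1

Forced before Kofi: Ayaan and Oliver; forced after Kofi: Chen, Ravi, Tobi, and Yara.
That leaves Sam with no forced order relative to Kofi — 1.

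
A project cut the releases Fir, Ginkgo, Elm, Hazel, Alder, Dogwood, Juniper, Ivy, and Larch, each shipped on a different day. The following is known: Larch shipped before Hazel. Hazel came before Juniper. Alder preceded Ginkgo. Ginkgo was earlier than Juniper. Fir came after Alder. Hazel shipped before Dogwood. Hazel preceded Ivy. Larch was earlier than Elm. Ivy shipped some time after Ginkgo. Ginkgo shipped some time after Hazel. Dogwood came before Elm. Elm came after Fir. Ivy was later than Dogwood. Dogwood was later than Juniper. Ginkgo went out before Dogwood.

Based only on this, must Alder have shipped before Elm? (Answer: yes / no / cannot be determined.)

Chain the constraints: Alder → Fir → Elm. Each link is directly stated, so Alder comes before Elm.

yes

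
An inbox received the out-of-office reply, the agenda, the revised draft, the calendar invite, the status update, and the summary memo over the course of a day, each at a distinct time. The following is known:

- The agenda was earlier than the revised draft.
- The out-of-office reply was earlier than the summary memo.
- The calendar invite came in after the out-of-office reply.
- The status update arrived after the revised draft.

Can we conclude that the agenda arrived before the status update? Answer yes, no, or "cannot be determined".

yes

Chain the constraints: the agenda → the revised draft → the status update. Each link is directly stated, so the agenda comes before the status update.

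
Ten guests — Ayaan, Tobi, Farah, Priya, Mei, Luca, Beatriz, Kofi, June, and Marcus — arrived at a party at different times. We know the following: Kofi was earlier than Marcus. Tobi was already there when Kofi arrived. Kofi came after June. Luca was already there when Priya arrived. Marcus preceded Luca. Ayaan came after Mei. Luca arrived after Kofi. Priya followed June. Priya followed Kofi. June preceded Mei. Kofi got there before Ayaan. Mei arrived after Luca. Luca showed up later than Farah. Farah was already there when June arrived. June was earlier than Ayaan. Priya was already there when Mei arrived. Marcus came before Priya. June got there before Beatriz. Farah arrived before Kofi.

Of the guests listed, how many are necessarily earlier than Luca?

Directly stated before Luca: Farah, Kofi, and Marcus.
June reaches Luca via June → Kofi → Luca.
Tobi reaches Luca via Tobi → Kofi → Luca.
That's Farah, June, Kofi, Marcus, and Tobi — 5 in all.

5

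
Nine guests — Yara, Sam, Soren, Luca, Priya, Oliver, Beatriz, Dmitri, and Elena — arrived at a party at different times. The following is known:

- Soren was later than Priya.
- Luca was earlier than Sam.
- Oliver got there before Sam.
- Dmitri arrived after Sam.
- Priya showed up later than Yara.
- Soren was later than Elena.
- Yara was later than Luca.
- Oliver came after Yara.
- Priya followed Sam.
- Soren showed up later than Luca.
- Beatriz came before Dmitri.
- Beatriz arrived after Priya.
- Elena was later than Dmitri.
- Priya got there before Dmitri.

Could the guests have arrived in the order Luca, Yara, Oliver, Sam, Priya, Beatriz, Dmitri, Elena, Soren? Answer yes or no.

Check each stated constraint against the proposed order — e.g. Priya is ahead of Soren; Luca is ahead of Soren. Every pair is in the required order; nothing is violated.

yes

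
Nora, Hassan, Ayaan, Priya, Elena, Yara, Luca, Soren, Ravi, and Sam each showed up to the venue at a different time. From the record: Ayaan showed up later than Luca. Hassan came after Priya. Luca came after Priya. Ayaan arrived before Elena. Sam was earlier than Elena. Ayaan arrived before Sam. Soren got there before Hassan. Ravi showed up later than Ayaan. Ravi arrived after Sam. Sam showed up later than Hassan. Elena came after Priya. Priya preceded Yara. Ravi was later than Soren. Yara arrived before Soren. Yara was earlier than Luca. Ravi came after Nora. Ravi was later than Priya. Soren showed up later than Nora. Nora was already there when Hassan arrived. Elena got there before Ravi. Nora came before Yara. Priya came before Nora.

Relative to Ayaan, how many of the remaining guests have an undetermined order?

Forced before Ayaan: Luca, Nora, Priya, and Yara; forced after Ayaan: Elena, Ravi, and Sam.
That leaves Hassan and Soren with no forced order relative to Ayaan — 2.

2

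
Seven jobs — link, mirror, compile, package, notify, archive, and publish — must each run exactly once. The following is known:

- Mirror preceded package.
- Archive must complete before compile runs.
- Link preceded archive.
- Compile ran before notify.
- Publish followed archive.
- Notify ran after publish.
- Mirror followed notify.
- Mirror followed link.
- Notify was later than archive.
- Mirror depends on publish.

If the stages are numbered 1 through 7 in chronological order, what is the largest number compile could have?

Compile must come before mirror, notify, and package — 3 stages forced after it.
Everything else can be placed before compile in some valid order, so compile can sit as late as position 7 − 3 = 4.

4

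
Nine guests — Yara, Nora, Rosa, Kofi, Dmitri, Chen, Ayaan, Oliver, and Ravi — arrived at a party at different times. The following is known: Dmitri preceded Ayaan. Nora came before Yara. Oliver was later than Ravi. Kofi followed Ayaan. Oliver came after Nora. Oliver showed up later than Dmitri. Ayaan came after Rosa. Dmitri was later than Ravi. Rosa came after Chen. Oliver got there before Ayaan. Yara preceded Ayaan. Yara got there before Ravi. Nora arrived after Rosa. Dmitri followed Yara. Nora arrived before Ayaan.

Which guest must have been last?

Kofi

Every other guest has a chain of constraints placing them before Kofi, so Kofi is last.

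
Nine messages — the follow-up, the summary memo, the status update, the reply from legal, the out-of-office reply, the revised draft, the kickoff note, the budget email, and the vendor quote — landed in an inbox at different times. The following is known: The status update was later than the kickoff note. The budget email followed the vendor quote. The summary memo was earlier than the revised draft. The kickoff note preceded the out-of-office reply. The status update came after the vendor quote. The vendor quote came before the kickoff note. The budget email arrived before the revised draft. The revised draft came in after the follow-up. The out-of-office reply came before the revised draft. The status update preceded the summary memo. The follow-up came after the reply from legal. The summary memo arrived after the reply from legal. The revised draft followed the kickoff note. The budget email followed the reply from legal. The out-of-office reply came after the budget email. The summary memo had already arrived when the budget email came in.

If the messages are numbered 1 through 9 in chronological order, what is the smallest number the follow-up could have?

The reply from legal must come before the follow-up — 1 forced predecessor.
Nothing else is forced ahead of the follow-up, so its earliest slot is position 1 + 1 = 2.

2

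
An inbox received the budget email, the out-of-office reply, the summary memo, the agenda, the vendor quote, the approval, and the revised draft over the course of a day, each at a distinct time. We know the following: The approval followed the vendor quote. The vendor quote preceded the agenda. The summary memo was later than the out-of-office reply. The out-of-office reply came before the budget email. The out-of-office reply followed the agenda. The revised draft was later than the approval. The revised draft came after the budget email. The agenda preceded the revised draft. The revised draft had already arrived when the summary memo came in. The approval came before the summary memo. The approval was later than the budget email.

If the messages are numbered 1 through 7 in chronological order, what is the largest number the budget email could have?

The budget email must come before the approval, the revised draft, and the summary memo — 3 messages forced after it.
Everything else can be placed before the budget email in some valid order, so the budget email can sit as late as position 7 − 3 = 4.

4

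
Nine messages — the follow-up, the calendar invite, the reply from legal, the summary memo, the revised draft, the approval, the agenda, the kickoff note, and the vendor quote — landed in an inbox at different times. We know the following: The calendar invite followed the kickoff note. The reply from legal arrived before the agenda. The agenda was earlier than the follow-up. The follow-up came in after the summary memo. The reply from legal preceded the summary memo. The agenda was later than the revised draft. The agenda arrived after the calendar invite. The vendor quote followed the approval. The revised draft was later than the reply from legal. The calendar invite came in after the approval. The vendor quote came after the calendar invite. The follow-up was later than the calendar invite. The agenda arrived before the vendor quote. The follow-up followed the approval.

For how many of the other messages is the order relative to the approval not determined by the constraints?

Forced after the approval: the agenda, the calendar invite, the follow-up, and the vendor quote.
That leaves the kickoff note, the reply from legal, the revised draft, and the summary memo with no forced order relative to the approval — 4.

4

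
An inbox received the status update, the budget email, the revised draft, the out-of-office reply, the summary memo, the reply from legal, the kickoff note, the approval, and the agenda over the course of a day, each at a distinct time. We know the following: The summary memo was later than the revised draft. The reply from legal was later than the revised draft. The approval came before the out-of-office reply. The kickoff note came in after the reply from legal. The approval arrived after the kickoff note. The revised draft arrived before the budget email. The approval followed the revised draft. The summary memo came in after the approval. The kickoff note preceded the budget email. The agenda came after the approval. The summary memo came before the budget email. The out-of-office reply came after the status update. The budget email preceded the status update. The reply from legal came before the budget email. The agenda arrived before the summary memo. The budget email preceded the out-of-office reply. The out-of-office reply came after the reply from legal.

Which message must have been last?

the out-of-office reply

Every other message has a chain of constraints placing it before the out-of-office reply, so the out-of-office reply is last.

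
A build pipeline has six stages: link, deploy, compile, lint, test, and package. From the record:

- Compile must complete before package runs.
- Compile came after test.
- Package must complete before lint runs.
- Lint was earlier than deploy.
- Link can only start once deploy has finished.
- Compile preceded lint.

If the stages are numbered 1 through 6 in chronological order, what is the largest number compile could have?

Compile must come before deploy, link, lint, and package — 4 stages forced after it.
Everything else can be placed before compile in some valid order, so compile can sit as late as position 6 − 4 = 2.

2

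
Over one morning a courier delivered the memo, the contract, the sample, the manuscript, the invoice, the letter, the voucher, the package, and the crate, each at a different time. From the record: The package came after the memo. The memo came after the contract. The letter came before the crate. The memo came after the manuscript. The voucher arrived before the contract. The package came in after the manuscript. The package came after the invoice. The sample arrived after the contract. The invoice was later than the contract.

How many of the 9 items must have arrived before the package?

Directly stated before the package: the invoice, the manuscript, and the memo.
The contract reaches the package via the contract → the invoice → the package.
The voucher reaches the package via the voucher → the contract → the invoice → the package.
No chain forces the letter (or any of the others) ahead of the package.
That's the contract, the invoice, the manuscript, the memo, and the voucher — 5 in all.

5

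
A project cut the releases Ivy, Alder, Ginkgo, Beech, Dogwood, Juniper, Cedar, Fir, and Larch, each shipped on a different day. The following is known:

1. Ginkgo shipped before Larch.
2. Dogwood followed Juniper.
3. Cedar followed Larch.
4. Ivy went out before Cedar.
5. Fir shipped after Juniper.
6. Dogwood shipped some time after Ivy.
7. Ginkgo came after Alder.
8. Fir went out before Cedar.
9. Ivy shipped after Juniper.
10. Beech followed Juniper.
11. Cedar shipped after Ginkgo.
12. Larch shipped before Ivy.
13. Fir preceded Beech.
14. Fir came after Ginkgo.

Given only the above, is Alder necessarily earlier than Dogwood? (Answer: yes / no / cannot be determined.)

Chain the constraints: Alder → Ginkgo → Larch → Ivy → Dogwood. Each link is directly stated, so Alder comes before Dogwood.

yes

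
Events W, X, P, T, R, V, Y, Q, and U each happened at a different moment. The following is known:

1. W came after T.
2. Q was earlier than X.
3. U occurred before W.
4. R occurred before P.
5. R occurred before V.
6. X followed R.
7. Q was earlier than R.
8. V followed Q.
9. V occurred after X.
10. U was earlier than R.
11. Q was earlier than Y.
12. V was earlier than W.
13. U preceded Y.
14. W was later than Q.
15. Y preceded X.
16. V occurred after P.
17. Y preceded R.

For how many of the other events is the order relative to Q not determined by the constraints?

Forced after Q: P, R, V, W, X, and Y.
That leaves T and U with no forced order relative to Q — 2.

2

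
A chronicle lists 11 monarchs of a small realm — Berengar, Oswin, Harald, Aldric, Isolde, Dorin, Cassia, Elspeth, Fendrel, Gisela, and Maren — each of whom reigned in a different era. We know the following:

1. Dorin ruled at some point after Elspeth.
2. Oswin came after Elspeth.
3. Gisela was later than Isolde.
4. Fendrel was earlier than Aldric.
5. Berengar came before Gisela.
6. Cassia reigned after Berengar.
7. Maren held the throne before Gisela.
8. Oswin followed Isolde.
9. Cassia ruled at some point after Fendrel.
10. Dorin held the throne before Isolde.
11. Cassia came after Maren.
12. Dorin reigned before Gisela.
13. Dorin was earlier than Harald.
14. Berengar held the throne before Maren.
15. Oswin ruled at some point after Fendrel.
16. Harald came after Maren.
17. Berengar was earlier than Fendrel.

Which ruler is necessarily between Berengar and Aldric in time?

Tracing the constraints gives Berengar → Fendrel → Aldric, so Fendrel sits after Berengar and before Aldric.
No other ruler is forced both after Berengar and before Aldric.

Fendrel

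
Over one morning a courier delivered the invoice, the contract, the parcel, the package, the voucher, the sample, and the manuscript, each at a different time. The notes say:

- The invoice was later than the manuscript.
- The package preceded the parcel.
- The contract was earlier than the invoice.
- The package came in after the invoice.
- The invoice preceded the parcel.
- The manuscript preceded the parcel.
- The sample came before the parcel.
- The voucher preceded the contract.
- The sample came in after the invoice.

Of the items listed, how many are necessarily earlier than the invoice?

Directly stated before the invoice: the contract and the manuscript.
The voucher reaches the invoice via the voucher → the contract → the invoice.
That's the contract, the manuscript, and the voucher — 3 in all.

3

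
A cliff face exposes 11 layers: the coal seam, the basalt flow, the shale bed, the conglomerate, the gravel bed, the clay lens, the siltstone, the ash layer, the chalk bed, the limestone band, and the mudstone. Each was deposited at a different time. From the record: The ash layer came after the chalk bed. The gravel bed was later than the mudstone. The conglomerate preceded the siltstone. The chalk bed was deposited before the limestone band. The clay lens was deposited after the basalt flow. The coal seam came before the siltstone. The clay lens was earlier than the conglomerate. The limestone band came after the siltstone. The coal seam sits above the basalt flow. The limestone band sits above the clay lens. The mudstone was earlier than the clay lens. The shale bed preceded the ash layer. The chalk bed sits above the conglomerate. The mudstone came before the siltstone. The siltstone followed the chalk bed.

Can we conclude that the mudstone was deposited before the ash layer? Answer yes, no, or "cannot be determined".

Chain the constraints: the mudstone → the clay lens → the conglomerate → the chalk bed → the ash layer. Each link is directly stated, so the mudstone comes before the ash layer.

yes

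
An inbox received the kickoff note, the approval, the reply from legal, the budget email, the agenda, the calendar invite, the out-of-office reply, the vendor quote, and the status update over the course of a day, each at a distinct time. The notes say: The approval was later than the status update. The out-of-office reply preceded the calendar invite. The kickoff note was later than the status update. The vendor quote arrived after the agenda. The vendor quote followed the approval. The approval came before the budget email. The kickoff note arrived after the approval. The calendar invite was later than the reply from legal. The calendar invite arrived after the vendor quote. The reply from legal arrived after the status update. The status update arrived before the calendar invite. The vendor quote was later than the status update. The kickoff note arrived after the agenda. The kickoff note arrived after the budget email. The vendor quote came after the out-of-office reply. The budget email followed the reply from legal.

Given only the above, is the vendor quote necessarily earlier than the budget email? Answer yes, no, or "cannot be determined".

No chain of stated constraints runs from the vendor quote to the budget email, and none runs from the budget email to the vendor quote either.
So the relative order of the vendor quote and the budget email is not fixed by the given facts.

cannot be determined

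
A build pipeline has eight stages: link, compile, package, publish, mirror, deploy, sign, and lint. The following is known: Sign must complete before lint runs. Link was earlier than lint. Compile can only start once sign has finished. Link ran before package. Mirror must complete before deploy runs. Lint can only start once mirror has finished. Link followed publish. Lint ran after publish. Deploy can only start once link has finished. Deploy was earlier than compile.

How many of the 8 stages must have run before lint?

Directly stated before lint: link, mirror, publish, and sign.
No chain forces deploy (or any of the others) ahead of lint.
That's link, mirror, publish, and sign — 4 in all.

4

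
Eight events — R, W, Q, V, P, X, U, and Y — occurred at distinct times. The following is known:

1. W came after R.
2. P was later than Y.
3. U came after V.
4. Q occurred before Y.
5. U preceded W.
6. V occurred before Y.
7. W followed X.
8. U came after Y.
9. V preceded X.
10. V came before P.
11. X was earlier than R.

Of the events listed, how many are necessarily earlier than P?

Directly stated before P: V and Y.
Q reaches P via Q → Y → P.
No chain forces X (or any of the others) ahead of P.
That's Q, V, and Y — 3 in all.

3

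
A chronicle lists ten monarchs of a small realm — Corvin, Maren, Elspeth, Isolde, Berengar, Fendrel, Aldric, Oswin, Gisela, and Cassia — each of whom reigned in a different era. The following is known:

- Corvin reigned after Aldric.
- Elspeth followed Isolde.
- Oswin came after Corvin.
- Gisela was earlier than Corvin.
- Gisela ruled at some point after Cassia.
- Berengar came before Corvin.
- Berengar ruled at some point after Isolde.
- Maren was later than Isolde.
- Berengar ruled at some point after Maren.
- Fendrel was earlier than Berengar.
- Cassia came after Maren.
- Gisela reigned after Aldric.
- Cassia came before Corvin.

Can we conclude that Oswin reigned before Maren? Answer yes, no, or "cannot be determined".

no

Tracing the constraints gives Maren → Berengar → Corvin → Oswin, so Maren must come before Oswin.
That means Oswin cannot be before Maren.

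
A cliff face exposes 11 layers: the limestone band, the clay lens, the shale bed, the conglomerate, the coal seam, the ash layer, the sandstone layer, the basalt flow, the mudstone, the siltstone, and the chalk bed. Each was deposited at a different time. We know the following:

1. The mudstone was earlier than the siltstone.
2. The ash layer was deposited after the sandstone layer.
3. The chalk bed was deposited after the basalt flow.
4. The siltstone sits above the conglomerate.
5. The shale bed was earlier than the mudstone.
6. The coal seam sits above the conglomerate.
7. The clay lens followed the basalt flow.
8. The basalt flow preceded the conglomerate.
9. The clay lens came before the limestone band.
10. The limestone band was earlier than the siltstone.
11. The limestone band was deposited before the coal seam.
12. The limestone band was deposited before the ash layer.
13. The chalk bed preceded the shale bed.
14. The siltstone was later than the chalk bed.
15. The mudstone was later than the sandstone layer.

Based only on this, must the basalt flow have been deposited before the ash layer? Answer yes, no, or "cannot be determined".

Chain the constraints: the basalt flow → the clay lens → the limestone band → the ash layer. Each link is directly stated, so the basalt flow comes before the ash layer.

yes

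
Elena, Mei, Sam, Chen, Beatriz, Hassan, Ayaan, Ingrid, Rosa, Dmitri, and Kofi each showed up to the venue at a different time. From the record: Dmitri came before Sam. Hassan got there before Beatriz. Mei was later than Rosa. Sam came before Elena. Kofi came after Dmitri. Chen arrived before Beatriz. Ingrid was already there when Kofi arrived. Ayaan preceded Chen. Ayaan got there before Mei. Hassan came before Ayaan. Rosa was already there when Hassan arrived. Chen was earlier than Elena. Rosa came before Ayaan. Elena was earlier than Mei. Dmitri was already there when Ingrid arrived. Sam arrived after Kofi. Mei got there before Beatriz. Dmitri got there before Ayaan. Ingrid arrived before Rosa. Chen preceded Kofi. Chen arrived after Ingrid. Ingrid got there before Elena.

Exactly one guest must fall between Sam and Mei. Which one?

Elena

Tracing the constraints gives Sam → Elena → Mei, so Elena sits after Sam and before Mei.
No other guest is forced both after Sam and before Mei.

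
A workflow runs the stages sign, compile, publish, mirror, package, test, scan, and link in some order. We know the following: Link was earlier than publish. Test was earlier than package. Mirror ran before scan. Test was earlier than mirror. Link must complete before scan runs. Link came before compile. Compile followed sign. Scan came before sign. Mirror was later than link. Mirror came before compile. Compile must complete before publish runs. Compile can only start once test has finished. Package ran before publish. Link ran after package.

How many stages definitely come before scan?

Directly stated before scan: link and mirror.
Package reaches scan via package → link → scan.
Test reaches scan via test → mirror → scan.
That's link, mirror, package, and test — 4 in all.

4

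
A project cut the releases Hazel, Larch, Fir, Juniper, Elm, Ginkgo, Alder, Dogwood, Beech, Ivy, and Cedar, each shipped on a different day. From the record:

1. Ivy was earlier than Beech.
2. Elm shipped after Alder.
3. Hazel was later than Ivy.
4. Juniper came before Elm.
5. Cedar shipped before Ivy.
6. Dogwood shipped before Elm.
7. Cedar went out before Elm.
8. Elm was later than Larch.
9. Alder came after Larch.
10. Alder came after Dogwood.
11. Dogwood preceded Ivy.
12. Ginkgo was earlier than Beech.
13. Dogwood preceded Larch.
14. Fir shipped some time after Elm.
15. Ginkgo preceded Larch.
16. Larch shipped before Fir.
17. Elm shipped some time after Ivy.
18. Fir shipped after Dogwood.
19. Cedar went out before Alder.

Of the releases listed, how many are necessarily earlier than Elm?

7

Directly stated before Elm: Alder, Cedar, Dogwood, Ivy, Juniper, and Larch.
Ginkgo reaches Elm via Ginkgo → Larch → Elm.
No chain forces Beech (or any of the others) ahead of Elm.
That's Alder, Cedar, Dogwood, Ginkgo, Ivy, Juniper, and Larch — 7 in all.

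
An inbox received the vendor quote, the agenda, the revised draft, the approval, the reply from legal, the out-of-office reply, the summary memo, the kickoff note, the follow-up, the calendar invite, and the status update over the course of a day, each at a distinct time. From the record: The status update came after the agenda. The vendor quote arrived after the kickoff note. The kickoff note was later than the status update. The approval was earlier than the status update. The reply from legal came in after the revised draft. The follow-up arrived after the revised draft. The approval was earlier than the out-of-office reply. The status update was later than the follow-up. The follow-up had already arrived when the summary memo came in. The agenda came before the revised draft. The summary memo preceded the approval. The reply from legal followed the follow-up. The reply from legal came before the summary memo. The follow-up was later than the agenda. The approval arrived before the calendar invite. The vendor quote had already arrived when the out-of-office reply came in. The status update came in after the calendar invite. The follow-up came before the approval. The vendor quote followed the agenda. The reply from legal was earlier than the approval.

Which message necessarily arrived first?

The agenda has a chain of constraints placing it before every other message, so the agenda must be first.

the agenda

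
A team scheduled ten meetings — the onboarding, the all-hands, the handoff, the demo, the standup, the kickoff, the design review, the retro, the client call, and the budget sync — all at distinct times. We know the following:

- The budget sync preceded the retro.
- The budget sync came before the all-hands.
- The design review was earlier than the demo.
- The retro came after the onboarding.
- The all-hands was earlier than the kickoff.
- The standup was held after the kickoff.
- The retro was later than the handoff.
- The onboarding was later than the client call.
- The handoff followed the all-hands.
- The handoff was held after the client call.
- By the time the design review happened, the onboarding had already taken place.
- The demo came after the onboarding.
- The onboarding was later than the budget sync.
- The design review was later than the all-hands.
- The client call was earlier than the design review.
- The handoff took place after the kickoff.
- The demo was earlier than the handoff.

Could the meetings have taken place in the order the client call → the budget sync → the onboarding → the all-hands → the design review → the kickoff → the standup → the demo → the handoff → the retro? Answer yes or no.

Check each stated constraint against the proposed order — e.g. the client call is ahead of the handoff; the budget sync is ahead of the retro. Every pair is in the required order; nothing is violated.

yes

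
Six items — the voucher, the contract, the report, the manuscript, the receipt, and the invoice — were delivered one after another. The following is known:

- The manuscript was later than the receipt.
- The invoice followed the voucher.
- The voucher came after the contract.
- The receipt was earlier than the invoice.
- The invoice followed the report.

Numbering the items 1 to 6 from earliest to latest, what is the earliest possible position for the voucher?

2

The contract must come before the voucher — 1 forced predecessor.
Nothing else is forced ahead of the voucher, so its earliest slot is position 1 + 1 = 2.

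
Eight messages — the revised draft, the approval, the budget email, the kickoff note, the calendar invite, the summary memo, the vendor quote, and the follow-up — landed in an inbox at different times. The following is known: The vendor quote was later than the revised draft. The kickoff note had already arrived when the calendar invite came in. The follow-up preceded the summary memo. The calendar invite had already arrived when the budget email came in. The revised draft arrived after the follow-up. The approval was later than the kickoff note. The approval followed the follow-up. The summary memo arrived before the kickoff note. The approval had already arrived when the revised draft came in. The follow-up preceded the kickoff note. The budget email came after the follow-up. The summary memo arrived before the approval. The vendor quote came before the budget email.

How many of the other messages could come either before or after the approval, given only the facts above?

1

Forced before the approval: the follow-up, the kickoff note, and the summary memo; forced after the approval: the budget email, the revised draft, and the vendor quote.
That leaves the calendar invite with no forced order relative to the approval — 1.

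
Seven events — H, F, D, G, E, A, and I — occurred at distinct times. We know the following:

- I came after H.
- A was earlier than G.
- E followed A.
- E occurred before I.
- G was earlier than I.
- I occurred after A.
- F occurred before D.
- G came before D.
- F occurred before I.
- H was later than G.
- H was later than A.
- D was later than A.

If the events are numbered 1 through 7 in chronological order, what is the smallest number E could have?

A must come before E — 1 forced predecessor.
Nothing else is forced ahead of E, so its earliest slot is position 1 + 1 = 2.

2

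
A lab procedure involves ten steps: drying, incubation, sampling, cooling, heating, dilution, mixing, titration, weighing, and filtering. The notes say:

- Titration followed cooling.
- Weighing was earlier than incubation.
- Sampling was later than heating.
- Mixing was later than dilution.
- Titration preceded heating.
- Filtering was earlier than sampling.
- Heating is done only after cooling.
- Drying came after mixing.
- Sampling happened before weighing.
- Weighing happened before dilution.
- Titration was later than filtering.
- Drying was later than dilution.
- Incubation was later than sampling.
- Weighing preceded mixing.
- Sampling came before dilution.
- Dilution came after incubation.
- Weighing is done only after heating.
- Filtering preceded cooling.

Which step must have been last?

Every other step has a chain of constraints placing it before drying, so drying is last.

drying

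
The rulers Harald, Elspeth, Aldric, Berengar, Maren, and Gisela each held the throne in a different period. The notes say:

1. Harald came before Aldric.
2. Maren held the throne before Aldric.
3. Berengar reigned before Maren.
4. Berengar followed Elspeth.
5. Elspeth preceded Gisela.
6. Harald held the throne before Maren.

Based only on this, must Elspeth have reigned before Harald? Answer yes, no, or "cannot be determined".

cannot be determined

No chain of stated constraints runs from Elspeth to Harald, and none runs from Harald to Elspeth either.
So the relative order of Elspeth and Harald is not fixed by the given facts.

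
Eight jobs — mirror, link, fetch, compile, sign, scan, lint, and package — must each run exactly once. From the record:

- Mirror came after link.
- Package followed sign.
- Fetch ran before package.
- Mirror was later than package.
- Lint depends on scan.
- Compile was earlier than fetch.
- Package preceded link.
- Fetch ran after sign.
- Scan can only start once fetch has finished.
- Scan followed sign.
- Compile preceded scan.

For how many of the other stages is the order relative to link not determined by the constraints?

2

Forced before link: compile, fetch, package, and sign; forced after link: mirror.
That leaves lint and scan with no forced order relative to link — 2.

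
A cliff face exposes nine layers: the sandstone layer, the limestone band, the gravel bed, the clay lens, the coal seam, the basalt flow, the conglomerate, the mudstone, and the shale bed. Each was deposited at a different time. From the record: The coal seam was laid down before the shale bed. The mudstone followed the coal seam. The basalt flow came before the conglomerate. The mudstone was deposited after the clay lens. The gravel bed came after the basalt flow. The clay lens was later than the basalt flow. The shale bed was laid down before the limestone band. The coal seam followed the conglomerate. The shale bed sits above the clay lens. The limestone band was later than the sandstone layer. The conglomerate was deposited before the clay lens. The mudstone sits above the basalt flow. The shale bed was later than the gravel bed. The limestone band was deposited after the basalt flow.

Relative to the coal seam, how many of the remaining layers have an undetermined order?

Forced before the coal seam: the basalt flow and the conglomerate; forced after the coal seam: the limestone band, the mudstone, and the shale bed.
That leaves the clay lens, the gravel bed, and the sandstone layer with no forced order relative to the coal seam — 3.

3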